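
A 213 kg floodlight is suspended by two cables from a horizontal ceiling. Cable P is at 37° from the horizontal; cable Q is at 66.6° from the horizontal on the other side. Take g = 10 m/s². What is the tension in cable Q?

Weight W = 213 × 10 = 2130 N acts straight down.
Horizontal: T_P cos 37° = T_Q cos 66.6°  →  T_P = 0.4973 T_Q.
Vertical: T_P sin 37° + T_Q sin 66.6° = 2130.
Substituting the horizontal relation into the vertical equation gives 1.217 T_Q = 2130, so T_Q = 1750 N.

T_Q ≈ 1750 N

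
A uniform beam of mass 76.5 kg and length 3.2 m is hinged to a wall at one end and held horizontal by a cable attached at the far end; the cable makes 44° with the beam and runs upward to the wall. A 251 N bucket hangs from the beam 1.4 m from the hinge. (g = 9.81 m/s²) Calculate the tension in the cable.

Take torques about the hinge: T sin 44° · 3.2 = 76.5×9.81×1.6 + 251×1.4 = 1552.1 N·m.
So T = 1552.1 / (0.6947 × 3.2) = 698.25 N.

T ≈ 698 N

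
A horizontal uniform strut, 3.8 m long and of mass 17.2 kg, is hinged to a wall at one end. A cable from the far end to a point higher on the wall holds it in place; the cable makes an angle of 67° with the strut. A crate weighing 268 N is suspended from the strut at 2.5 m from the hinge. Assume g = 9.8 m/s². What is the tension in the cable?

T ≈ 283 N

Take torques about the hinge: T sin 67° · 3.8 = 17.2×9.8×1.9 + 268×2.5 = 990.26 N·m.
So T = 990.26 / (0.9205 × 3.8) = 283.1 N.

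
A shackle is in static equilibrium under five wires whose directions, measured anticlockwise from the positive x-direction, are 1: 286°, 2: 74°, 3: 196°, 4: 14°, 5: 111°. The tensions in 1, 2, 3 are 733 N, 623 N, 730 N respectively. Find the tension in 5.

T_5 ≈ 220 N

Resolve: ΣF_x = 733 cos 286° + 623 cos 74° + 730 cos 196° + T_4 cos 14° + T_5 cos 111° = 0.
        ΣF_y = 733 sin 286° + 623 sin 74° + 730 sin 196° + T_4 sin 14° + T_5 sin 111° = 0.
The known terms sum to (-328, -307) N, so 0.9703 T_4 − 0.3584 T_5 = 328 and 0.2419 T_4 + 0.9336 T_5 = 307.
Solving simultaneously: T_4 = 419.3 N, T_5 = 220.1 N.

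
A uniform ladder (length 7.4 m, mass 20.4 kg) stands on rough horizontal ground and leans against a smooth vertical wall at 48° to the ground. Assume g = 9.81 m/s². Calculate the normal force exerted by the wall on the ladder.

Torques about the foot: N_wall · 7.4 sin 48° = 20.4×9.81×3.7 cos 48° → N_wall = 90.096 N.

N_wall ≈ 90.1 N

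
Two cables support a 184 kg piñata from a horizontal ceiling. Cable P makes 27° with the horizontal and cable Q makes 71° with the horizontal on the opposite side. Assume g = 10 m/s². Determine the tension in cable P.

T_P ≈ 605 N

Weight W = 184 × 10 = 1840 N acts straight down.
Horizontal: T_P cos 27° = T_Q cos 71°  →  T_Q = 2.737 T_P.
Vertical: T_P sin 27° + T_Q sin 71° = 1840.
Substituting the horizontal relation into the vertical equation gives 3.042 T_P = 1840, so T_P = 604.9 N.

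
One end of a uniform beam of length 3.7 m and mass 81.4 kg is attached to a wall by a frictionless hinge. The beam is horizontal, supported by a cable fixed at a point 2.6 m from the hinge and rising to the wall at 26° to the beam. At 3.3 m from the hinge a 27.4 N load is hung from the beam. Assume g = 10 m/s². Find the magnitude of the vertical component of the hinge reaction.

Take torques about the hinge: T sin 26° · 2.6 = 81.4×10×1.85 + 27.4×3.3 = 1596.3 N·m.
So T = 1596.3 / (0.4384 × 2.6) = 1400.6 N.
ΣF_y = 0: H_y = (81.4×10 + 27.4) − T sin 26° = 841.4 − 613.97 = 227.43 N.

|H_y| ≈ 227 N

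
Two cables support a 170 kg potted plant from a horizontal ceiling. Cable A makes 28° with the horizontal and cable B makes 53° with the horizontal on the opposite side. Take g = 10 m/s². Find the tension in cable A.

T_A ≈ 1040 N

Weight W = 170 × 10 = 1700 N acts straight down.
Horizontal: T_A cos 28° = T_B cos 53°  →  T_B = 1.467 T_A.
Vertical: T_A sin 28° + T_B sin 53° = 1700.
Substituting the horizontal relation into the vertical equation gives 1.641 T_A = 1700, so T_A = 1036 N.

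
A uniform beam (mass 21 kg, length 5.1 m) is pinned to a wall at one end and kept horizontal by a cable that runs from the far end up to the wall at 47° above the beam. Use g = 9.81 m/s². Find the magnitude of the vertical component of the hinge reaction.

Take torques about the hinge: T sin 47° · 5.1 = 21×9.81×2.55 = 525.33 N·m.
So T = 525.33 / (0.7314 × 5.1) = 140.84 N.
ΣF_y = 0: H_y = (21×9.81) − T sin 47° = 206.01 − 103.01 = 103 N.

|H_y| ≈ 103 N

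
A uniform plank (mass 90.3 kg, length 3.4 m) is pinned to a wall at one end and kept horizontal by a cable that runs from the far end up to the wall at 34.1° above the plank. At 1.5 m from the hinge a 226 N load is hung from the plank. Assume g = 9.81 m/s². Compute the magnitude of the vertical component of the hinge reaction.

Take torques about the hinge: T sin 34.1° · 3.4 = 90.3×9.81×1.7 + 226×1.5 = 1844.9 N·m.
So T = 1844.9 / (0.5606 × 3.4) = 967.87 N.
ΣF_y = 0: H_y = (90.3×9.81 + 226) − T sin 34.1° = 1111.8 − 542.63 = 569.22 N.

|H_y| ≈ 569 N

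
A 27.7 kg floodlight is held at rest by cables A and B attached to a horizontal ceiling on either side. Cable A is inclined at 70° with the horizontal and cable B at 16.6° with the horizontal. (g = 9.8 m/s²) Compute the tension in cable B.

Weight W = 27.7 × 9.8 = 271.5 N acts straight down.
Horizontal: T_A cos 70° = T_B cos 16.6°  →  T_A = 2.802 T_B.
Vertical: T_A sin 70° + T_B sin 16.6° = 271.5.
Substituting the horizontal relation into the vertical equation gives 2.919 T_B = 271.5, so T_B = 93.01 N.

T_B ≈ 93 N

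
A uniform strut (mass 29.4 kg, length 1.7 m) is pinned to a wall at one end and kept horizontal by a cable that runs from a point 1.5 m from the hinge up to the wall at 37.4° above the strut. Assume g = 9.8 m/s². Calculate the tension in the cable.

T ≈ 269 N

Take torques about the hinge: T sin 37.4° · 1.5 = 29.4×9.8×0.85 = 244.9 N·m.
So T = 244.9 / (0.6074 × 1.5) = 268.81 N.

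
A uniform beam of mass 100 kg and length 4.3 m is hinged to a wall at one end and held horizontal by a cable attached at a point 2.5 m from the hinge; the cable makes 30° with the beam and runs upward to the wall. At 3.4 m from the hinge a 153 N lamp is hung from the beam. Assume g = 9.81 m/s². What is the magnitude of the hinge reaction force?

Take torques about the hinge: T sin 30° · 2.5 = 100×9.81×2.15 + 153×3.4 = 2629.3 N·m.
So T = 2629.3 / (0.5000 × 2.5) = 2103.5 N.
ΣF_x = 0: H_x = T cos 30° = 1821.7 N.
ΣF_y = 0: H_y = (100×9.81 + 153) − T sin 30° = 1134 − 1051.7 = 82.26 N.
|H| = √(H_x² + H_y²) = √((1821.7)² + (82.26)²) = 1823.5 N.

|H| ≈ 1820 N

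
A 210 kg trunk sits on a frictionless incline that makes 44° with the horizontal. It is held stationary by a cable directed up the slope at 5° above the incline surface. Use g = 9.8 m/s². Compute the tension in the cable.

T ≈ 1440 N

Take axes along and perpendicular to the incline. Weight components: W sin 44° = 1430 N down-slope, W cos 44° = 1480 N into the surface.
Along incline: T cos 5° = W sin 44° → T = 1435 N.
Perpendicular: N = W cos 44° − T sin 5° = 1355 N.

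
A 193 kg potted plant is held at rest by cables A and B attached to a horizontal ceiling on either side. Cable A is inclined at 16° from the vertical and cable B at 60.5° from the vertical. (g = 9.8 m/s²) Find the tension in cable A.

Angles from the horizontal: cable A is 90° − 16° = 74°, cable B is 90° − 60.5° = 29.5°.
Weight W = 193 × 9.8 = 1891 N acts straight down.
Horizontal: T_A cos 74° = T_B cos 29.5°  →  T_B = 0.3167 T_A.
Vertical: T_A sin 74° + T_B sin 29.5° = 1891.
Substituting the horizontal relation into the vertical equation gives 1.117 T_A = 1891, so T_A = 1693 N.

T_A ≈ 1690 N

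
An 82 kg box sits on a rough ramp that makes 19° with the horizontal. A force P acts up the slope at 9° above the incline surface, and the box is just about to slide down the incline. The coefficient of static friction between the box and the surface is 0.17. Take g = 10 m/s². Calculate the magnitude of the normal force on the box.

On the verge of sliding down the incline, friction equals μN and acts up the slope.
Perpendicular: N + P sin 9° = W cos 19° = 775.3 N.
Along incline: P cos 9° + μN = W sin 19° with W sin 19° = 267 N.
Solving the pair for P and N: P = 140.6 N, N = 753.3 N (and f = μN = 128.1 N).

N ≈ 753 N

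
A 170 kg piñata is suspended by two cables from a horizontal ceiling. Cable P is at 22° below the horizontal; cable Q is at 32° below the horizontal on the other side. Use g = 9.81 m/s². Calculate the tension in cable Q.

T_Q ≈ 1910 N

Weight W = 170 × 9.81 = 1668 N acts straight down.
Horizontal: T_P cos 22° = T_Q cos 32°  →  T_P = 0.9146 T_Q.
Vertical: T_P sin 22° + T_Q sin 32° = 1668.
Substituting the horizontal relation into the vertical equation gives 0.8726 T_Q = 1668, so T_Q = 1911 N.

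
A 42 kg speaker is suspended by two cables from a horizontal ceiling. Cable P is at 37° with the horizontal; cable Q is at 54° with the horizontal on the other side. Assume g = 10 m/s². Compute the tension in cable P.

T_P ≈ 247 N

Weight W = 42 × 10 = 420 N acts straight down.
Horizontal: T_P cos 37° = T_Q cos 54°  →  T_Q = 1.359 T_P.
Vertical: T_P sin 37° + T_Q sin 54° = 420.
Substituting the horizontal relation into the vertical equation gives 1.701 T_P = 420, so T_P = 246.9 N.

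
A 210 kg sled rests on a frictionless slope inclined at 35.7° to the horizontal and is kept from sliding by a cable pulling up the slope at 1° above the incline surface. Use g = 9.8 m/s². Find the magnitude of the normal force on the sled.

N ≈ 1650 N

Take axes along and perpendicular to the incline. Weight components: W sin 35.7° = 1201 N down-slope, W cos 35.7° = 1671 N into the surface.
Along incline: T cos 1° = W sin 35.7° → T = 1201 N.
Perpendicular: N = W cos 35.7° − T sin 1° = 1650 N.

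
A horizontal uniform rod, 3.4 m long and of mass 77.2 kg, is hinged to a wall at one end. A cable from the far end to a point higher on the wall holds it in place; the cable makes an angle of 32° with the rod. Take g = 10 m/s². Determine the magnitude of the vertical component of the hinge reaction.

|H_y| ≈ 386 N

Take torques about the hinge: T sin 32° · 3.4 = 77.2×10×1.7 = 1312.4 N·m.
So T = 1312.4 / (0.5299 × 3.4) = 728.41 N.
ΣF_y = 0: H_y = (77.2×10) − T sin 32° = 772 − 386 = 386 N.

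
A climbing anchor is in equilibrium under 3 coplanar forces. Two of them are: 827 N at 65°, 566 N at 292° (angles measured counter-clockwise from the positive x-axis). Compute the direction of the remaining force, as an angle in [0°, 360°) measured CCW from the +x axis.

θ ≈ 202°

Sum the known components: ΣF_x = 561.5 N, ΣF_y = 224.7 N.
For equilibrium the remaining force must supply (−ΣF_x, −ΣF_y) = (-561.5, -224.7) N.
Magnitude = √((-561.5)² + (-224.7)²) = 604.8 N; direction = atan2(-224.7, -561.5) = 201.8°.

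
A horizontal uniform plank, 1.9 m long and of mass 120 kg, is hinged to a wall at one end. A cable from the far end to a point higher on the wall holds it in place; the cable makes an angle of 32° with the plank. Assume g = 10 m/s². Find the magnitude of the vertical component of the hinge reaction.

|H_y| ≈ 600 N

Take torques about the hinge: T sin 32° · 1.9 = 120×10×0.95 = 1140 N·m.
So T = 1140 / (0.5299 × 1.9) = 1132.2 N.
ΣF_y = 0: H_y = (120×10) − T sin 32° = 1200 − 600 = 600 N.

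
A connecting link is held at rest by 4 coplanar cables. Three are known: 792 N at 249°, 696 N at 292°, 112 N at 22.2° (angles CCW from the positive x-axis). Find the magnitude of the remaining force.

Sum the known components: ΣF_x = 80.6 N, ΣF_y = -1342 N.
For equilibrium the remaining force must supply (−ΣF_x, −ΣF_y) = (-80.6, 1342) N.
Magnitude = √((-80.6)² + (1342)²) = 1345 N; direction = atan2(1342, -80.6) = 93.4°.

F ≈ 1340 N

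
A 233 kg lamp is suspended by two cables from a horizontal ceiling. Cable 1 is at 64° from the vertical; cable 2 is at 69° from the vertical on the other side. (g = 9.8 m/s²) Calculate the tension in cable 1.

T_1 ≈ 2910 N

Angles from the horizontal: cable 1 is 90° − 64° = 26°, cable 2 is 90° − 69° = 21°.
Weight W = 233 × 9.8 = 2283 N acts straight down.
Horizontal: T_1 cos 26° = T_2 cos 21°  →  T_2 = 0.9627 T_1.
Vertical: T_1 sin 26° + T_2 sin 21° = 2283.
Substituting the horizontal relation into the vertical equation gives 0.7834 T_1 = 2283, so T_1 = 2915 N.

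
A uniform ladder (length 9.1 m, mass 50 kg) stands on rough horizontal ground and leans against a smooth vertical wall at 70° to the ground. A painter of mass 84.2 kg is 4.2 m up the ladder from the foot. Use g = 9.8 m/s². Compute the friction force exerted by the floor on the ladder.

Torques about the foot: N_wall · 9.1 sin 70° = 50×9.8×4.55 cos 70° + 84.2×9.8×4.2 cos 70° → N_wall = 227.79 N.
ΣF_x = 0: f_floor = N_wall = 227.79 N.

f ≈ 228 N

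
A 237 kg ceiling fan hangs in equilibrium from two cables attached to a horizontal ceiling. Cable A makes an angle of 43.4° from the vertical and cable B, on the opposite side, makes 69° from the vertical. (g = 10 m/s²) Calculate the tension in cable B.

Angles from the horizontal: cable A is 90° − 43.4° = 46.6°, cable B is 90° − 69° = 21°.
Weight W = 237 × 10 = 2370 N acts straight down.
Horizontal: T_A cos 46.6° = T_B cos 21°  →  T_A = 1.359 T_B.
Vertical: T_A sin 46.6° + T_B sin 21° = 2370.
Substituting the horizontal relation into the vertical equation gives 1.346 T_B = 2370, so T_B = 1761 N.

T_B ≈ 1760 N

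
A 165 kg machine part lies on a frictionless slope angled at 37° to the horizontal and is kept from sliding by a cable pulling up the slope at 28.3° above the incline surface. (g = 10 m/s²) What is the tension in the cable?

T ≈ 1130 N

Take axes along and perpendicular to the incline. Weight components: W sin 37° = 993 N down-slope, W cos 37° = 1318 N into the surface.
Along incline: T cos 28.3° = W sin 37° → T = 1128 N.
Perpendicular: N = W cos 37° − T sin 28.3° = 783.1 N.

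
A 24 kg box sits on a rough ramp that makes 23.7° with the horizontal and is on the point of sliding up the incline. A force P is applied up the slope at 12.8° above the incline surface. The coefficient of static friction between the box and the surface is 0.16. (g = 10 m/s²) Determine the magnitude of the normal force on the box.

On the verge of sliding up the incline, friction equals μN and acts down the slope.
Perpendicular: N + P sin 12.8° = W cos 23.7° = 219.8 N.
Along incline: P cos 12.8° = W sin 23.7° + μN  with W sin 23.7° = 96.47 N.
Solving the pair for P and N: P = 130.2 N, N = 190.9 N (and f = μN = 30.54 N).

N ≈ 191 N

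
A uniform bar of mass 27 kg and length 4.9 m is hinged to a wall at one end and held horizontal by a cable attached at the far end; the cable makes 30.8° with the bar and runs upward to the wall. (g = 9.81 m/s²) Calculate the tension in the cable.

T ≈ 259 N

Take torques about the hinge: T sin 30.8° · 4.9 = 27×9.81×2.45 = 648.93 N·m.
So T = 648.93 / (0.5120 × 4.9) = 258.64 N.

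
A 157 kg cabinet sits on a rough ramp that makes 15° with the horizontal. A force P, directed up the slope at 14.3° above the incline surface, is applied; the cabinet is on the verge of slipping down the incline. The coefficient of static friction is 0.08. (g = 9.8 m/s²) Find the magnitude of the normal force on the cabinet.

On the verge of sliding down the incline, friction equals μN and acts up the slope.
Perpendicular: N + P sin 14.3° = W cos 15° = 1486 N.
Along incline: P cos 14.3° + μN = W sin 15° with W sin 15° = 398.2 N.
Solving the pair for P and N: P = 294.3 N, N = 1413 N (and f = μN = 113.1 N).

N ≈ 1410 N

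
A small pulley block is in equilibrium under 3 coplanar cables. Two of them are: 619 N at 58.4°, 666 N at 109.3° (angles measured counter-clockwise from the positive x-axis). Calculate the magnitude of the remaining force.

Sum the known components: ΣF_x = 104.2 N, ΣF_y = 1156 N.
For equilibrium the remaining force must supply (−ΣF_x, −ΣF_y) = (-104.2, -1156) N.
Magnitude = √((-104.2)² + (-1156)²) = 1160 N; direction = atan2(-1156, -104.2) = 264.8°.

F ≈ 1160 N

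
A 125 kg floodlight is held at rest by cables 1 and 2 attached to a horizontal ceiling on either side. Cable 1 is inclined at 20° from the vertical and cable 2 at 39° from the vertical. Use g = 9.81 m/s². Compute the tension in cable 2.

Angles from the horizontal: cable 1 is 90° − 20° = 70°, cable 2 is 90° − 39° = 51°.
Weight W = 125 × 9.81 = 1226 N acts straight down.
Horizontal: T_1 cos 70° = T_2 cos 51°  →  T_1 = 1.84 T_2.
Vertical: T_1 sin 70° + T_2 sin 51° = 1226.
Substituting the horizontal relation into the vertical equation gives 2.506 T_2 = 1226, so T_2 = 489.3 N.

T_2 ≈ 489 N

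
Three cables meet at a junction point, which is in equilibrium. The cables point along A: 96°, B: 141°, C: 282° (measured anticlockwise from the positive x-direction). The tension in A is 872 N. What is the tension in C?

Resolve: ΣF_x = 872 cos 96° + T_B cos 141° + T_C cos 282° = 0.
        ΣF_y = 872 sin 96° + T_B sin 141° + T_C sin 282° = 0.
The known terms sum to (-91.15, 867.2) N, so -0.7771 T_B + 0.2079 T_C = 91.15 and 0.6293 T_B − 0.9781 T_C = -867.2.
Solving simultaneously: T_B = 144.8 N, T_C = 979.8 N.

T_C ≈ 980 N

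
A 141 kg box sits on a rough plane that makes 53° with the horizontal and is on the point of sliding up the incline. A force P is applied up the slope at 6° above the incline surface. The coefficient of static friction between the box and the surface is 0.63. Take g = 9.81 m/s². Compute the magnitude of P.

On the verge of sliding up the incline, friction equals μN and acts down the slope.
Perpendicular: N + P sin 6° = W cos 53° = 832.4 N.
Along incline: P cos 6° = W sin 53° + μN  with W sin 53° = 1105 N.
Solving the pair for P and N: P = 1536 N, N = 671.8 N (and f = μN = 423.3 N).

P ≈ 1540 N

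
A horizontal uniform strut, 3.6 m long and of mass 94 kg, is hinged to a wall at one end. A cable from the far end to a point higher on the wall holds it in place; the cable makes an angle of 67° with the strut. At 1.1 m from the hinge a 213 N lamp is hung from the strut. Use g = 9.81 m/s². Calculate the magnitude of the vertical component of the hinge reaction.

|H_y| ≈ 609 N

Take torques about the hinge: T sin 67° · 3.6 = 94×9.81×1.8 + 213×1.1 = 1894.2 N·m.
So T = 1894.2 / (0.9205 × 3.6) = 571.59 N.
ΣF_y = 0: H_y = (94×9.81 + 213) − T sin 67° = 1135.1 − 526.15 = 608.99 N.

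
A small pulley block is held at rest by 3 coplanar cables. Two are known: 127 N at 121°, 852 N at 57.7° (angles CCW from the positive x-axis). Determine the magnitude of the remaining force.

F ≈ 916 N

Sum the known components: ΣF_x = 389.9 N, ΣF_y = 829 N.
For equilibrium the remaining force must supply (−ΣF_x, −ΣF_y) = (-389.9, -829) N.
Magnitude = √((-389.9)² + (-829)²) = 916.1 N; direction = atan2(-829, -389.9) = 244.8°.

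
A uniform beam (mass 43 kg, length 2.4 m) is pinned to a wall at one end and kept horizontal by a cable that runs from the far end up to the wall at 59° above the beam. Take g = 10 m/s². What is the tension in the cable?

T ≈ 251 N

Take torques about the hinge: T sin 59° · 2.4 = 43×10×1.2 = 516 N·m.
So T = 516 / (0.8572 × 2.4) = 250.83 N.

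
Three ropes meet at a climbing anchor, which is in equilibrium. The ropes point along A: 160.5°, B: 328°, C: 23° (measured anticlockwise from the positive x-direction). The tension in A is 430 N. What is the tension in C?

Resolve: ΣF_x = 430 cos 160.5° + T_B cos 328° + T_C cos 23° = 0.
        ΣF_y = 430 sin 160.5° + T_B sin 328° + T_C sin 23° = 0.
The known terms sum to (-405.3, 143.5) N, so 0.8480 T_B + 0.9205 T_C = 405.3 and -0.5299 T_B + 0.3907 T_C = -143.5.
Solving simultaneously: T_B = 354.6 N, T_C = 113.6 N.

T_C ≈ 114 N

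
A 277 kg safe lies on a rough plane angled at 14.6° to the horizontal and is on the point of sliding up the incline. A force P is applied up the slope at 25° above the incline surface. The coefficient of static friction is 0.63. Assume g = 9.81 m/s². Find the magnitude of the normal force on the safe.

N ≈ 1790 N

On the verge of sliding up the incline, friction equals μN and acts down the slope.
Perpendicular: N + P sin 25° = W cos 14.6° = 2630 N.
Along incline: P cos 25° = W sin 14.6° + μN  with W sin 14.6° = 685 N.
Solving the pair for P and N: P = 1997 N, N = 1786 N (and f = μN = 1125 N).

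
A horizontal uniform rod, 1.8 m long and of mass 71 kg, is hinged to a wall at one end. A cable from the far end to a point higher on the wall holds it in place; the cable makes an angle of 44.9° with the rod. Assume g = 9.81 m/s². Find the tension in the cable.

Take torques about the hinge: T sin 44.9° · 1.8 = 71×9.81×0.9 = 626.86 N·m.
So T = 626.86 / (0.7059 × 1.8) = 493.37 N.

T ≈ 493 N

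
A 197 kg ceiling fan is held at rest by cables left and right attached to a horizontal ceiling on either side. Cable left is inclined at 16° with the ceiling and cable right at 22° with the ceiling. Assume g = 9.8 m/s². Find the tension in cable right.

T_right ≈ 3010 N

Weight W = 197 × 9.8 = 1931 N acts straight down.
Horizontal: T_left cos 16° = T_right cos 22°  →  T_left = 0.9645 T_right.
Vertical: T_left sin 16° + T_right sin 22° = 1931.
Substituting the horizontal relation into the vertical equation gives 0.6405 T_right = 1931, so T_right = 3014 N.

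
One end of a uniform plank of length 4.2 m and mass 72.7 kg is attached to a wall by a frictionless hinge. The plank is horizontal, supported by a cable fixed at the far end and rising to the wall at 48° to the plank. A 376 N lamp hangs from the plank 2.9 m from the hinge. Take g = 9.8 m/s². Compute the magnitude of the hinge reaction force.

|H| ≈ 729 N

Take torques about the hinge: T sin 48° · 4.2 = 72.7×9.8×2.1 + 376×2.9 = 2586.6 N·m.
So T = 2586.6 / (0.7431 × 4.2) = 828.71 N.
ΣF_x = 0: H_x = T cos 48° = 554.51 N.
ΣF_y = 0: H_y = (72.7×9.8 + 376) − T sin 48° = 1088.5 − 615.85 = 472.61 N.
|H| = √(H_x² + H_y²) = √((554.51)² + (472.61)²) = 728.59 N.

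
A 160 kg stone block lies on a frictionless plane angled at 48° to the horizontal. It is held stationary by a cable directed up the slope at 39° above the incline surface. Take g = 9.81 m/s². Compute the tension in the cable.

Take axes along and perpendicular to the incline. Weight components: W sin 48° = 1166 N down-slope, W cos 48° = 1050 N into the surface.
Along incline: T cos 39° = W sin 48° → T = 1501 N.
Perpendicular: N = W cos 48° − T sin 39° = 105.7 N.

T ≈ 1500 N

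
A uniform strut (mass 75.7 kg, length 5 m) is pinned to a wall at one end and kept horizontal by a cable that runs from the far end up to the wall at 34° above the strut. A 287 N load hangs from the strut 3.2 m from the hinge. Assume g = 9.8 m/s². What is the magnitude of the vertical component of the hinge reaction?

Take torques about the hinge: T sin 34° · 5 = 75.7×9.8×2.5 + 287×3.2 = 2773.1 N·m.
So T = 2773.1 / (0.5592 × 5) = 991.8 N.
ΣF_y = 0: H_y = (75.7×9.8 + 287) − T sin 34° = 1028.9 − 554.61 = 474.25 N.

|H_y| ≈ 474 N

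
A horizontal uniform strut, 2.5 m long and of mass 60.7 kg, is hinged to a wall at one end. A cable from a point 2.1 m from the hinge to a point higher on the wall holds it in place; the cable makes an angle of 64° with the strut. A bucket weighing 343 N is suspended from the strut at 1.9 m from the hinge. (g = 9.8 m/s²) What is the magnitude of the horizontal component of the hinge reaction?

H_x ≈ 324 N

Take torques about the hinge: T sin 64° · 2.1 = 60.7×9.8×1.25 + 343×1.9 = 1395.3 N·m.
So T = 1395.3 / (0.8988 × 2.1) = 739.23 N.
ΣF_x = 0: H_x = T cos 64° = 324.06 N.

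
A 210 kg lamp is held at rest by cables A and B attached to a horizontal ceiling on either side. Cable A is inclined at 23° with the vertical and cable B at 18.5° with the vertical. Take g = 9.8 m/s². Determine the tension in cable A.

Angles from the horizontal: cable A is 90° − 23° = 67°, cable B is 90° − 18.5° = 71.5°.
Weight W = 210 × 9.8 = 2058 N acts straight down.
Horizontal: T_A cos 67° = T_B cos 71.5°  →  T_B = 1.231 T_A.
Vertical: T_A sin 67° + T_B sin 71.5° = 2058.
Substituting the horizontal relation into the vertical equation gives 2.088 T_A = 2058, so T_A = 985.5 N.

T_A ≈ 986 N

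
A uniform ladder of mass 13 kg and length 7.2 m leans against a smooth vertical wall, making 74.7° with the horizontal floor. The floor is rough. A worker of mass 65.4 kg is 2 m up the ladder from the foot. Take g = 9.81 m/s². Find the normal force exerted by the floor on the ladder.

ΣF_y = 0: N_floor = 13×9.81 + 65.4×9.81 = 769.1 N.

N_floor ≈ 769 N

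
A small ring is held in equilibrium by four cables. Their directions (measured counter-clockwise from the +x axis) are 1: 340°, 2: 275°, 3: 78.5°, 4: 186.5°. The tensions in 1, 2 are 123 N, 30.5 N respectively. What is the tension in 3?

T_3 ≈ 89.8 N

Resolve: ΣF_x = 123 cos 340° + 30.5 cos 275° + T_3 cos 78.5° + T_4 cos 186.5° = 0.
        ΣF_y = 123 sin 340° + 30.5 sin 275° + T_3 sin 78.5° + T_4 sin 186.5° = 0.
The known terms sum to (118.2, -72.45) N, so 0.1994 T_3 − 0.9936 T_4 = -118.2 and 0.9799 T_3 − 0.1132 T_4 = 72.45.
Solving simultaneously: T_3 = 89.77 N, T_4 = 137 N.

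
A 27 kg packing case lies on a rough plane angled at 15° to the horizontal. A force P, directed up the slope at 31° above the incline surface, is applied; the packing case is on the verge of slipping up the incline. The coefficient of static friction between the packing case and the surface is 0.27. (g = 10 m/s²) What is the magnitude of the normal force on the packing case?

On the verge of sliding up the incline, friction equals μN and acts down the slope.
Perpendicular: N + P sin 31° = W cos 15° = 260.8 N.
Along incline: P cos 31° = W sin 15° + μN  with W sin 15° = 69.88 N.
Solving the pair for P and N: P = 140.8 N, N = 188.3 N (and f = μN = 50.83 N).

N ≈ 188 N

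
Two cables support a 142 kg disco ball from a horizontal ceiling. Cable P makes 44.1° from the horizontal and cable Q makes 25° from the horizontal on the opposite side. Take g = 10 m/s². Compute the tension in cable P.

Weight W = 142 × 10 = 1420 N acts straight down.
Horizontal: T_P cos 44.1° = T_Q cos 25°  →  T_Q = 0.7924 T_P.
Vertical: T_P sin 44.1° + T_Q sin 25° = 1420.
Substituting the horizontal relation into the vertical equation gives 1.031 T_P = 1420, so T_P = 1378 N.

T_P ≈ 1380 N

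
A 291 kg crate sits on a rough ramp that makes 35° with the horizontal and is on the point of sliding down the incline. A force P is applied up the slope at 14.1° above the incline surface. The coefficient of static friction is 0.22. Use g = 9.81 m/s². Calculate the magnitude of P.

On the verge of sliding down the incline, friction equals μN and acts up the slope.
Perpendicular: N + P sin 14.1° = W cos 35° = 2338 N.
Along incline: P cos 14.1° + μN = W sin 35° with W sin 35° = 1637 N.
Solving the pair for P and N: P = 1226 N, N = 2040 N (and f = μN = 448.8 N).

P ≈ 1230 N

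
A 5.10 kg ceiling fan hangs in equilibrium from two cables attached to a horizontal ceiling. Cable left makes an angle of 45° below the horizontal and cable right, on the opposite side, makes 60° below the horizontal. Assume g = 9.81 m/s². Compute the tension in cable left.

T_left ≈ 25.9 N

Weight W = 5.10 × 9.81 = 50.03 N acts straight down.
Horizontal: T_left cos 45° = T_right cos 60°  →  T_right = 1.414 T_left.
Vertical: T_left sin 45° + T_right sin 60° = 50.03.
Substituting the horizontal relation into the vertical equation gives 1.932 T_left = 50.03, so T_left = 25.9 N.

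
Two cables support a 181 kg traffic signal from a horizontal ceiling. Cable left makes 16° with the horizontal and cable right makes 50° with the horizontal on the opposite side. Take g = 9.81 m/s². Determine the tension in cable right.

Weight W = 181 × 9.81 = 1776 N acts straight down.
Horizontal: T_left cos 16° = T_right cos 50°  →  T_left = 0.6687 T_right.
Vertical: T_left sin 16° + T_right sin 50° = 1776.
Substituting the horizontal relation into the vertical equation gives 0.9504 T_right = 1776, so T_right = 1868 N.

T_right ≈ 1870 N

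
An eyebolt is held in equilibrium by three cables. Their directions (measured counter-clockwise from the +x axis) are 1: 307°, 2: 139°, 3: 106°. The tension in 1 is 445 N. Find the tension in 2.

Resolve: ΣF_x = 445 cos 307° + T_2 cos 139° + T_3 cos 106° = 0.
        ΣF_y = 445 sin 307° + T_2 sin 139° + T_3 sin 106° = 0.
The known terms sum to (267.8, -355.4) N, so -0.7547 T_2 − 0.2756 T_3 = -267.8 and 0.6561 T_2 + 0.9613 T_3 = 355.4.
Solving simultaneously: T_2 = 292.8 N, T_3 = 169.9 N.

T_2 ≈ 293 N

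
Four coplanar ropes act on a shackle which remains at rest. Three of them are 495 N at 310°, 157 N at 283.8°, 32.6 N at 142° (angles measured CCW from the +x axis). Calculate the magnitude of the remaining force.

Sum the known components: ΣF_x = 329.9 N, ΣF_y = -511.6 N.
For equilibrium the remaining force must supply (−ΣF_x, −ΣF_y) = (-329.9, 511.6) N.
Magnitude = √((-329.9)² + (511.6)²) = 608.8 N; direction = atan2(511.6, -329.9) = 122.8°.

F ≈ 609 N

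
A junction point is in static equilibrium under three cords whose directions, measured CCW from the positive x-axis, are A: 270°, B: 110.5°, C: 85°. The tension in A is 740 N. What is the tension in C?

T_C ≈ 602 N

Resolve: ΣF_x = 740 cos 270° + T_B cos 110.5° + T_C cos 85° = 0.
        ΣF_y = 740 sin 270° + T_B sin 110.5° + T_C sin 85° = 0.
The known terms sum to (0, -740) N, so -0.3502 T_B + 0.0872 T_C = 0 and 0.9367 T_B + 0.9962 T_C = 740.
Solving simultaneously: T_B = 149.8 N, T_C = 602 N.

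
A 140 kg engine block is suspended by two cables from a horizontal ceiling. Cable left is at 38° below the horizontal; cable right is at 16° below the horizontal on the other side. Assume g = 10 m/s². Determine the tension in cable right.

Weight W = 140 × 10 = 1400 N acts straight down.
Horizontal: T_left cos 38° = T_right cos 16°  →  T_left = 1.22 T_right.
Vertical: T_left sin 38° + T_right sin 16° = 1400.
Substituting the horizontal relation into the vertical equation gives 1.027 T_right = 1400, so T_right = 1364 N.

T_right ≈ 1360 N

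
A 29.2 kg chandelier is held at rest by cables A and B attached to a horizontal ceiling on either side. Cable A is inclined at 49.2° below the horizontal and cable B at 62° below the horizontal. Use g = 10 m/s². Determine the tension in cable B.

Weight W = 29.2 × 10 = 292 N acts straight down.
Horizontal: T_A cos 49.2° = T_B cos 62°  →  T_A = 0.7185 T_B.
Vertical: T_A sin 49.2° + T_B sin 62° = 292.
Substituting the horizontal relation into the vertical equation gives 1.427 T_B = 292, so T_B = 204.6 N.

T_B ≈ 205 N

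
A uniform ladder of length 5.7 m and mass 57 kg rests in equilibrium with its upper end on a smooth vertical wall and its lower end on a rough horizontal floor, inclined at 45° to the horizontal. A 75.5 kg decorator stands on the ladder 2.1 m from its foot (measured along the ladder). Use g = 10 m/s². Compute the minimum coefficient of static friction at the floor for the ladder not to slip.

ΣF_y = 0: N_floor = 57×10 + 75.5×10 = 1325 N.
Torques about the foot: N_wall · 5.7 sin 45° = 57×10×2.85 cos 45° + 75.5×10×2.1 cos 45° → N_wall = 563.16 N.
ΣF_x = 0: f_floor = N_wall = 563.16 N.
μ_min = f_floor / N_floor = 563.16 / 1325 = 0.425.

μ_min ≈ 0.425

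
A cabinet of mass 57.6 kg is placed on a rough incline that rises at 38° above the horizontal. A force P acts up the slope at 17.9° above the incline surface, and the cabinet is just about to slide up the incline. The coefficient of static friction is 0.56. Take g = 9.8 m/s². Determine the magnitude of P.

On the verge of sliding up the incline, friction equals μN and acts down the slope.
Perpendicular: N + P sin 17.9° = W cos 38° = 444.8 N.
Along incline: P cos 17.9° = W sin 38° + μN  with W sin 38° = 347.5 N.
Solving the pair for P and N: P = 530.9 N, N = 281.6 N (and f = μN = 157.7 N).

P ≈ 531 N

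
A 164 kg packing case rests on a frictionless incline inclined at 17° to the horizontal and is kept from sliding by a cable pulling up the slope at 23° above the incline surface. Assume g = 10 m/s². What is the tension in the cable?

T ≈ 521 N

Take axes along and perpendicular to the incline. Weight components: W sin 17° = 479.5 N down-slope, W cos 17° = 1568 N into the surface.
Along incline: T cos 23° = W sin 17° → T = 520.9 N.
Perpendicular: N = W cos 17° − T sin 23° = 1365 N.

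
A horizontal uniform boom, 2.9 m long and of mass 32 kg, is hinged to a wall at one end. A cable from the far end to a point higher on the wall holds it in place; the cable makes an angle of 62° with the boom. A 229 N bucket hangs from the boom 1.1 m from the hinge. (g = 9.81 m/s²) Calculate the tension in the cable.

T ≈ 276 N

Take torques about the hinge: T sin 62° · 2.9 = 32×9.81×1.45 + 229×1.1 = 707.08 N·m.
So T = 707.08 / (0.8829 × 2.9) = 276.15 N.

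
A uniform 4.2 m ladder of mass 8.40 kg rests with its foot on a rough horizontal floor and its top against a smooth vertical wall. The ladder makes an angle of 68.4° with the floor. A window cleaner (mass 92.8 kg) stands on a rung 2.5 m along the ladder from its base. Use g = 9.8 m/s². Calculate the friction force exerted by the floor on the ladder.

Torques about the foot: N_wall · 4.2 sin 68.4° = 8.40×9.8×2.1 cos 68.4° + 92.8×9.8×2.5 cos 68.4° → N_wall = 230.63 N.
ΣF_x = 0: f_floor = N_wall = 230.63 N.

f ≈ 231 N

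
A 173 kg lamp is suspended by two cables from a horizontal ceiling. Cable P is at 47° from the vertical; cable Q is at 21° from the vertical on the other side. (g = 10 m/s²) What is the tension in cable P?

T_P ≈ 669 N

Angles from the horizontal: cable P is 90° − 47° = 43°, cable Q is 90° − 21° = 69°.
Weight W = 173 × 10 = 1730 N acts straight down.
Horizontal: T_P cos 43° = T_Q cos 69°  →  T_Q = 2.041 T_P.
Vertical: T_P sin 43° + T_Q sin 69° = 1730.
Substituting the horizontal relation into the vertical equation gives 2.587 T_P = 1730, so T_P = 668.7 N.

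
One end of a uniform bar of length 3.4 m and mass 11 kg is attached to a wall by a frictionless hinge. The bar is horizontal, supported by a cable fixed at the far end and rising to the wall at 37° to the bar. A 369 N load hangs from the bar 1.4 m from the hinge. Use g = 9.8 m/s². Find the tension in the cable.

Take torques about the hinge: T sin 37° · 3.4 = 11×9.8×1.7 + 369×1.4 = 699.86 N·m.
So T = 699.86 / (0.6018 × 3.4) = 342.03 N.

T ≈ 342 N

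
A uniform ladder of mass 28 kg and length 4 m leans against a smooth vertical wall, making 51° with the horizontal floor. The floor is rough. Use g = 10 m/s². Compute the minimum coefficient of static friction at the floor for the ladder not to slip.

μ_min ≈ 0.405

ΣF_y = 0: N_floor = 28×10 = 280 N.
Torques about the foot: N_wall · 4 sin 51° = 28×10×2 cos 51° → N_wall = 113.37 N.
ΣF_x = 0: f_floor = N_wall = 113.37 N.
μ_min = f_floor / N_floor = 113.37 / 280 = 0.4049.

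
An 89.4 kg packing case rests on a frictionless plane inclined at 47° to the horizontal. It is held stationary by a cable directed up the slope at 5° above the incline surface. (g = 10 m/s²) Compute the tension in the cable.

T ≈ 656 N

Take axes along and perpendicular to the incline. Weight components: W sin 47° = 653.8 N down-slope, W cos 47° = 609.7 N into the surface.
Along incline: T cos 5° = W sin 47° → T = 656.3 N.
Perpendicular: N = W cos 47° − T sin 5° = 552.5 N.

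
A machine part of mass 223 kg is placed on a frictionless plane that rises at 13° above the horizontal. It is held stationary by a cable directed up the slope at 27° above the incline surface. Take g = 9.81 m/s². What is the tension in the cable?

Take axes along and perpendicular to the incline. Weight components: W sin 13° = 492.1 N down-slope, W cos 13° = 2132 N into the surface.
Along incline: T cos 27° = W sin 13° → T = 552.3 N.
Perpendicular: N = W cos 13° − T sin 27° = 1881 N.

T ≈ 552 N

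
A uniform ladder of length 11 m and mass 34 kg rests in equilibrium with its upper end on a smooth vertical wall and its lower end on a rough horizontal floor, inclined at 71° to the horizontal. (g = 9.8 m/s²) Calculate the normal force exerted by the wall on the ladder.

Torques about the foot: N_wall · 11 sin 71° = 34×9.8×5.5 cos 71° → N_wall = 57.365 N.

N_wall ≈ 57.4 N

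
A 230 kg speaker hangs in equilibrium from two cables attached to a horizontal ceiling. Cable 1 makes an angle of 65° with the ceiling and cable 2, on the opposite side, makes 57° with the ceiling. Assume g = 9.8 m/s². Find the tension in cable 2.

Weight W = 230 × 9.8 = 2254 N acts straight down.
Horizontal: T_1 cos 65° = T_2 cos 57°  →  T_1 = 1.289 T_2.
Vertical: T_1 sin 65° + T_2 sin 57° = 2254.
Substituting the horizontal relation into the vertical equation gives 2.007 T_2 = 2254, so T_2 = 1123 N.

T_2 ≈ 1120 N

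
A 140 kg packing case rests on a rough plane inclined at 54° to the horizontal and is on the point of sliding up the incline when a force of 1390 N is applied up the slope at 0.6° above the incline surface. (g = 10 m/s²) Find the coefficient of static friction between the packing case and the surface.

μ ≈ 0.318

On the verge of sliding up the incline, friction is at its maximum μN and acts down the slope.
Perpendicular to incline: N = W cos 54° − P sin 0.6° = 822.9 − 14.56 = 808.3 N.
Along incline: P cos 0.6° − μN = W sin 54° → μ = −(W sin 54° − P cos 0.6°) / N = 0.3183.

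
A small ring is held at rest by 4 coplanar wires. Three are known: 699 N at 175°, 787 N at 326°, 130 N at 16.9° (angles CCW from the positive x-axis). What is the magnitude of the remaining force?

F ≈ 351 N

Sum the known components: ΣF_x = 80.5 N, ΣF_y = -341.4 N.
For equilibrium the remaining force must supply (−ΣF_x, −ΣF_y) = (-80.5, 341.4) N.
Magnitude = √((-80.5)² + (341.4)²) = 350.7 N; direction = atan2(341.4, -80.5) = 103.3°.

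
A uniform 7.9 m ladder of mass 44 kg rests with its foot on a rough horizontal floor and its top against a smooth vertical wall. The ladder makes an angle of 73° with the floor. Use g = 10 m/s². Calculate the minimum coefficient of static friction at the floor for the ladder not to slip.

μ_min ≈ 0.153

ΣF_y = 0: N_floor = 44×10 = 440 N.
Torques about the foot: N_wall · 7.9 sin 73° = 44×10×3.95 cos 73° → N_wall = 67.261 N.
ΣF_x = 0: f_floor = N_wall = 67.261 N.
μ_min = f_floor / N_floor = 67.261 / 440 = 0.1529.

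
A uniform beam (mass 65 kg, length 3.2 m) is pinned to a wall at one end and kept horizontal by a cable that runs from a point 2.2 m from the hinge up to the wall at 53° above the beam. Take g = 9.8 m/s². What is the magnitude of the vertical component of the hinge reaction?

Take torques about the hinge: T sin 53° · 2.2 = 65×9.8×1.6 = 1019.2 N·m.
So T = 1019.2 / (0.7986 × 2.2) = 580.08 N.
ΣF_y = 0: H_y = (65×9.8) − T sin 53° = 637 − 463.27 = 173.73 N.

|H_y| ≈ 174 N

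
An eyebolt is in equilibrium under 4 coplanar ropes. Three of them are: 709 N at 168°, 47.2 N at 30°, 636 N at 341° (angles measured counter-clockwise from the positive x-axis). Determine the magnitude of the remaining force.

F ≈ 62.7 N

Sum the known components: ΣF_x = -51.28 N, ΣF_y = -36.05 N.
For equilibrium the remaining force must supply (−ΣF_x, −ΣF_y) = (51.28, 36.05) N.
Magnitude = √((51.28)² + (36.05)²) = 62.69 N; direction = atan2(36.05, 51.28) = 35.1°.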